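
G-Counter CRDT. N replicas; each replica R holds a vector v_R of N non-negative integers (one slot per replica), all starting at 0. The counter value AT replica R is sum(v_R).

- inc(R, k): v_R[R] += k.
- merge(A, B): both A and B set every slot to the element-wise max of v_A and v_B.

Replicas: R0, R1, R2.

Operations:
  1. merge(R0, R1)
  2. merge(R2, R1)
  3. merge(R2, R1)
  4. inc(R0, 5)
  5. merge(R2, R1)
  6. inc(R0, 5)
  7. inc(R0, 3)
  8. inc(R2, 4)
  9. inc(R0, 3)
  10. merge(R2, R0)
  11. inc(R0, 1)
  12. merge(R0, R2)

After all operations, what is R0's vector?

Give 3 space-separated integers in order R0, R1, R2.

Op 1: merge R0<->R1 -> R0=(0,0,0) R1=(0,0,0)
Op 2: merge R2<->R1 -> R2=(0,0,0) R1=(0,0,0)
Op 3: merge R2<->R1 -> R2=(0,0,0) R1=(0,0,0)
Op 4: inc R0 by 5 -> R0=(5,0,0) value=5
Op 5: merge R2<->R1 -> R2=(0,0,0) R1=(0,0,0)
Op 6: inc R0 by 5 -> R0=(10,0,0) value=10
Op 7: inc R0 by 3 -> R0=(13,0,0) value=13
Op 8: inc R2 by 4 -> R2=(0,0,4) value=4
Op 9: inc R0 by 3 -> R0=(16,0,0) value=16
Op 10: merge R2<->R0 -> R2=(16,0,4) R0=(16,0,4)
Op 11: inc R0 by 1 -> R0=(17,0,4) value=21
Op 12: merge R0<->R2 -> R0=(17,0,4) R2=(17,0,4)

Answer: 17 0 4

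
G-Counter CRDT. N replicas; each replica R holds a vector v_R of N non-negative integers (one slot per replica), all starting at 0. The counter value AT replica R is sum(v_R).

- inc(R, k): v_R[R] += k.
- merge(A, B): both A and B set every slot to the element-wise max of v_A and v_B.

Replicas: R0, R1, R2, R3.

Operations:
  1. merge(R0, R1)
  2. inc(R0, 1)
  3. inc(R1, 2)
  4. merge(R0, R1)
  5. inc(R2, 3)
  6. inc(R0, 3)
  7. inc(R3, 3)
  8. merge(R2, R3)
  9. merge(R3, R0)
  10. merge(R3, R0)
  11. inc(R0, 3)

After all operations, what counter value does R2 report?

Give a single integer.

Answer: 6

Derivation:
Op 1: merge R0<->R1 -> R0=(0,0,0,0) R1=(0,0,0,0)
Op 2: inc R0 by 1 -> R0=(1,0,0,0) value=1
Op 3: inc R1 by 2 -> R1=(0,2,0,0) value=2
Op 4: merge R0<->R1 -> R0=(1,2,0,0) R1=(1,2,0,0)
Op 5: inc R2 by 3 -> R2=(0,0,3,0) value=3
Op 6: inc R0 by 3 -> R0=(4,2,0,0) value=6
Op 7: inc R3 by 3 -> R3=(0,0,0,3) value=3
Op 8: merge R2<->R3 -> R2=(0,0,3,3) R3=(0,0,3,3)
Op 9: merge R3<->R0 -> R3=(4,2,3,3) R0=(4,2,3,3)
Op 10: merge R3<->R0 -> R3=(4,2,3,3) R0=(4,2,3,3)
Op 11: inc R0 by 3 -> R0=(7,2,3,3) value=15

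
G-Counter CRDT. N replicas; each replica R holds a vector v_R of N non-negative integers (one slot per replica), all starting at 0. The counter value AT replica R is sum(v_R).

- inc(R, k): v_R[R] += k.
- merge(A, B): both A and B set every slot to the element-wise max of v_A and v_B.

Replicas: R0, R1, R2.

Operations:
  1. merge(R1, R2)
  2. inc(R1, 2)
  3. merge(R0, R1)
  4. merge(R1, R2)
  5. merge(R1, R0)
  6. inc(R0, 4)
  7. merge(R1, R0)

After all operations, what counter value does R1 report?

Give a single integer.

Op 1: merge R1<->R2 -> R1=(0,0,0) R2=(0,0,0)
Op 2: inc R1 by 2 -> R1=(0,2,0) value=2
Op 3: merge R0<->R1 -> R0=(0,2,0) R1=(0,2,0)
Op 4: merge R1<->R2 -> R1=(0,2,0) R2=(0,2,0)
Op 5: merge R1<->R0 -> R1=(0,2,0) R0=(0,2,0)
Op 6: inc R0 by 4 -> R0=(4,2,0) value=6
Op 7: merge R1<->R0 -> R1=(4,2,0) R0=(4,2,0)

Answer: 6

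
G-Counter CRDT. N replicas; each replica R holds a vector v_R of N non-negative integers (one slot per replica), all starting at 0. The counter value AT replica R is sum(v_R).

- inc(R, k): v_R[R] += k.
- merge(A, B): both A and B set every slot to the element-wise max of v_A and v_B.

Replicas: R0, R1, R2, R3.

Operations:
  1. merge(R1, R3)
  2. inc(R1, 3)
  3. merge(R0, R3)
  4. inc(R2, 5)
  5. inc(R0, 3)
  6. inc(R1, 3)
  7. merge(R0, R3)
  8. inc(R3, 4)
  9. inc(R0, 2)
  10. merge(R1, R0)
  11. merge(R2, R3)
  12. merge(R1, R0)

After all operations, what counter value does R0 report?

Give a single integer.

Op 1: merge R1<->R3 -> R1=(0,0,0,0) R3=(0,0,0,0)
Op 2: inc R1 by 3 -> R1=(0,3,0,0) value=3
Op 3: merge R0<->R3 -> R0=(0,0,0,0) R3=(0,0,0,0)
Op 4: inc R2 by 5 -> R2=(0,0,5,0) value=5
Op 5: inc R0 by 3 -> R0=(3,0,0,0) value=3
Op 6: inc R1 by 3 -> R1=(0,6,0,0) value=6
Op 7: merge R0<->R3 -> R0=(3,0,0,0) R3=(3,0,0,0)
Op 8: inc R3 by 4 -> R3=(3,0,0,4) value=7
Op 9: inc R0 by 2 -> R0=(5,0,0,0) value=5
Op 10: merge R1<->R0 -> R1=(5,6,0,0) R0=(5,6,0,0)
Op 11: merge R2<->R3 -> R2=(3,0,5,4) R3=(3,0,5,4)
Op 12: merge R1<->R0 -> R1=(5,6,0,0) R0=(5,6,0,0)

Answer: 11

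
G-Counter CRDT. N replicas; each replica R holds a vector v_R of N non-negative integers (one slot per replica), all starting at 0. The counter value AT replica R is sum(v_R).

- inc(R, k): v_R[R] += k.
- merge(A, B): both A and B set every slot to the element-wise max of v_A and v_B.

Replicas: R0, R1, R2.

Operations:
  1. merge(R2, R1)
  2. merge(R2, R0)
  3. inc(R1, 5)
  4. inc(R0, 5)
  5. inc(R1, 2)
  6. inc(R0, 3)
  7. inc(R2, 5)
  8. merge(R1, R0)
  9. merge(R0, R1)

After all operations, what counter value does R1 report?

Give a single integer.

Answer: 15

Derivation:
Op 1: merge R2<->R1 -> R2=(0,0,0) R1=(0,0,0)
Op 2: merge R2<->R0 -> R2=(0,0,0) R0=(0,0,0)
Op 3: inc R1 by 5 -> R1=(0,5,0) value=5
Op 4: inc R0 by 5 -> R0=(5,0,0) value=5
Op 5: inc R1 by 2 -> R1=(0,7,0) value=7
Op 6: inc R0 by 3 -> R0=(8,0,0) value=8
Op 7: inc R2 by 5 -> R2=(0,0,5) value=5
Op 8: merge R1<->R0 -> R1=(8,7,0) R0=(8,7,0)
Op 9: merge R0<->R1 -> R0=(8,7,0) R1=(8,7,0)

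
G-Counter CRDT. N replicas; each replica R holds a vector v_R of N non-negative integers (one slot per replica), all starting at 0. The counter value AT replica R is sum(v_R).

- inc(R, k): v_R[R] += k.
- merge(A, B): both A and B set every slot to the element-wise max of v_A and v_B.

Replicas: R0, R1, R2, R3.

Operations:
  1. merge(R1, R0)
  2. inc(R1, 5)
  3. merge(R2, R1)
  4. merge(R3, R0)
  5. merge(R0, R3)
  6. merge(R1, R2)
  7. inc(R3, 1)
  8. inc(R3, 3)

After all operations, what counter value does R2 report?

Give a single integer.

Op 1: merge R1<->R0 -> R1=(0,0,0,0) R0=(0,0,0,0)
Op 2: inc R1 by 5 -> R1=(0,5,0,0) value=5
Op 3: merge R2<->R1 -> R2=(0,5,0,0) R1=(0,5,0,0)
Op 4: merge R3<->R0 -> R3=(0,0,0,0) R0=(0,0,0,0)
Op 5: merge R0<->R3 -> R0=(0,0,0,0) R3=(0,0,0,0)
Op 6: merge R1<->R2 -> R1=(0,5,0,0) R2=(0,5,0,0)
Op 7: inc R3 by 1 -> R3=(0,0,0,1) value=1
Op 8: inc R3 by 3 -> R3=(0,0,0,4) value=4

Answer: 5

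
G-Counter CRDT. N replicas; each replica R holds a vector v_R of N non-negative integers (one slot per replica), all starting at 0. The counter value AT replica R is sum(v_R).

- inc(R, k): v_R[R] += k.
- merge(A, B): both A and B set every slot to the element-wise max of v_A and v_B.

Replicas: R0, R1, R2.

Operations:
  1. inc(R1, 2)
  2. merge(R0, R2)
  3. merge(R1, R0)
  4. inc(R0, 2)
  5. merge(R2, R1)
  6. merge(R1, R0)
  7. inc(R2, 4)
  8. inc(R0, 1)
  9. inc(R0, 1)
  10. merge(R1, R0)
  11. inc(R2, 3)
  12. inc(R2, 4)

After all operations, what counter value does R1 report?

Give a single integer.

Op 1: inc R1 by 2 -> R1=(0,2,0) value=2
Op 2: merge R0<->R2 -> R0=(0,0,0) R2=(0,0,0)
Op 3: merge R1<->R0 -> R1=(0,2,0) R0=(0,2,0)
Op 4: inc R0 by 2 -> R0=(2,2,0) value=4
Op 5: merge R2<->R1 -> R2=(0,2,0) R1=(0,2,0)
Op 6: merge R1<->R0 -> R1=(2,2,0) R0=(2,2,0)
Op 7: inc R2 by 4 -> R2=(0,2,4) value=6
Op 8: inc R0 by 1 -> R0=(3,2,0) value=5
Op 9: inc R0 by 1 -> R0=(4,2,0) value=6
Op 10: merge R1<->R0 -> R1=(4,2,0) R0=(4,2,0)
Op 11: inc R2 by 3 -> R2=(0,2,7) value=9
Op 12: inc R2 by 4 -> R2=(0,2,11) value=13

Answer: 6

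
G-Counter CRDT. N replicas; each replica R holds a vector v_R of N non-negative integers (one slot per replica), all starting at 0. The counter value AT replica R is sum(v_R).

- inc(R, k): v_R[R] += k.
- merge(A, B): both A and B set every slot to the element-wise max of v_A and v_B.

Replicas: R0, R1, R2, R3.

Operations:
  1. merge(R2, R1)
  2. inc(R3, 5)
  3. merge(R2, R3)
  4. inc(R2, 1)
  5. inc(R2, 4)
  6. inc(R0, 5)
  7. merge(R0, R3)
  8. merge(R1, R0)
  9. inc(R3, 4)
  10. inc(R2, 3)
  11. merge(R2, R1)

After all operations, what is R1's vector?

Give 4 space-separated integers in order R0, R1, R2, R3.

Answer: 5 0 8 5

Derivation:
Op 1: merge R2<->R1 -> R2=(0,0,0,0) R1=(0,0,0,0)
Op 2: inc R3 by 5 -> R3=(0,0,0,5) value=5
Op 3: merge R2<->R3 -> R2=(0,0,0,5) R3=(0,0,0,5)
Op 4: inc R2 by 1 -> R2=(0,0,1,5) value=6
Op 5: inc R2 by 4 -> R2=(0,0,5,5) value=10
Op 6: inc R0 by 5 -> R0=(5,0,0,0) value=5
Op 7: merge R0<->R3 -> R0=(5,0,0,5) R3=(5,0,0,5)
Op 8: merge R1<->R0 -> R1=(5,0,0,5) R0=(5,0,0,5)
Op 9: inc R3 by 4 -> R3=(5,0,0,9) value=14
Op 10: inc R2 by 3 -> R2=(0,0,8,5) value=13
Op 11: merge R2<->R1 -> R2=(5,0,8,5) R1=(5,0,8,5)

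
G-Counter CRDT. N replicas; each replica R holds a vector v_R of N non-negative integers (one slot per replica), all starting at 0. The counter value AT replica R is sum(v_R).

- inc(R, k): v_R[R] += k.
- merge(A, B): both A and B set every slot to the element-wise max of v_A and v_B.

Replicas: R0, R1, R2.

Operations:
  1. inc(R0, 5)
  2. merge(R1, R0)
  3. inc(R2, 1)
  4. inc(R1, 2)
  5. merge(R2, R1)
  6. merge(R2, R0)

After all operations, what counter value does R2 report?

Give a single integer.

Op 1: inc R0 by 5 -> R0=(5,0,0) value=5
Op 2: merge R1<->R0 -> R1=(5,0,0) R0=(5,0,0)
Op 3: inc R2 by 1 -> R2=(0,0,1) value=1
Op 4: inc R1 by 2 -> R1=(5,2,0) value=7
Op 5: merge R2<->R1 -> R2=(5,2,1) R1=(5,2,1)
Op 6: merge R2<->R0 -> R2=(5,2,1) R0=(5,2,1)

Answer: 8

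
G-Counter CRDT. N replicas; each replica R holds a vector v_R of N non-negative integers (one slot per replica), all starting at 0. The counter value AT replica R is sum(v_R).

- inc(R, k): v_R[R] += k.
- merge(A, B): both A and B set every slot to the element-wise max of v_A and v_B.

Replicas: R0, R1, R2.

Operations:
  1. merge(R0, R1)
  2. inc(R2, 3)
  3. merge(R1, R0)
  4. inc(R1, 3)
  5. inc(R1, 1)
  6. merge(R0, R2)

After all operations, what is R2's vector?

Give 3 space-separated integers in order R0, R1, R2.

Answer: 0 0 3

Derivation:
Op 1: merge R0<->R1 -> R0=(0,0,0) R1=(0,0,0)
Op 2: inc R2 by 3 -> R2=(0,0,3) value=3
Op 3: merge R1<->R0 -> R1=(0,0,0) R0=(0,0,0)
Op 4: inc R1 by 3 -> R1=(0,3,0) value=3
Op 5: inc R1 by 1 -> R1=(0,4,0) value=4
Op 6: merge R0<->R2 -> R0=(0,0,3) R2=(0,0,3)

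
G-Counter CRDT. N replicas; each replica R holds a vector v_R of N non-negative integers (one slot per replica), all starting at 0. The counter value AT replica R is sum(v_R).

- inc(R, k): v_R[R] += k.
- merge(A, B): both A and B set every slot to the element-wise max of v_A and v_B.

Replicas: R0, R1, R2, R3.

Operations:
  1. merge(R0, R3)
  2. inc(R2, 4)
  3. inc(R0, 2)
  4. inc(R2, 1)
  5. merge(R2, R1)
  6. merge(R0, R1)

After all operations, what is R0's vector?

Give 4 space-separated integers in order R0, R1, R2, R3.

Op 1: merge R0<->R3 -> R0=(0,0,0,0) R3=(0,0,0,0)
Op 2: inc R2 by 4 -> R2=(0,0,4,0) value=4
Op 3: inc R0 by 2 -> R0=(2,0,0,0) value=2
Op 4: inc R2 by 1 -> R2=(0,0,5,0) value=5
Op 5: merge R2<->R1 -> R2=(0,0,5,0) R1=(0,0,5,0)
Op 6: merge R0<->R1 -> R0=(2,0,5,0) R1=(2,0,5,0)

Answer: 2 0 5 0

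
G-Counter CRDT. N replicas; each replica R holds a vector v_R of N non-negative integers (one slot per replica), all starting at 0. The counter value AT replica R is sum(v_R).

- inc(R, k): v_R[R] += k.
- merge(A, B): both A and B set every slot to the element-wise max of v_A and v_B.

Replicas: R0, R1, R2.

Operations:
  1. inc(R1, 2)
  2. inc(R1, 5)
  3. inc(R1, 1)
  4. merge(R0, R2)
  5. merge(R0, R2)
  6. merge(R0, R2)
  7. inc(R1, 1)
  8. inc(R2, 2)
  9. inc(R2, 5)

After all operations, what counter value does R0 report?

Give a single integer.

Answer: 0

Derivation:
Op 1: inc R1 by 2 -> R1=(0,2,0) value=2
Op 2: inc R1 by 5 -> R1=(0,7,0) value=7
Op 3: inc R1 by 1 -> R1=(0,8,0) value=8
Op 4: merge R0<->R2 -> R0=(0,0,0) R2=(0,0,0)
Op 5: merge R0<->R2 -> R0=(0,0,0) R2=(0,0,0)
Op 6: merge R0<->R2 -> R0=(0,0,0) R2=(0,0,0)
Op 7: inc R1 by 1 -> R1=(0,9,0) value=9
Op 8: inc R2 by 2 -> R2=(0,0,2) value=2
Op 9: inc R2 by 5 -> R2=(0,0,7) value=7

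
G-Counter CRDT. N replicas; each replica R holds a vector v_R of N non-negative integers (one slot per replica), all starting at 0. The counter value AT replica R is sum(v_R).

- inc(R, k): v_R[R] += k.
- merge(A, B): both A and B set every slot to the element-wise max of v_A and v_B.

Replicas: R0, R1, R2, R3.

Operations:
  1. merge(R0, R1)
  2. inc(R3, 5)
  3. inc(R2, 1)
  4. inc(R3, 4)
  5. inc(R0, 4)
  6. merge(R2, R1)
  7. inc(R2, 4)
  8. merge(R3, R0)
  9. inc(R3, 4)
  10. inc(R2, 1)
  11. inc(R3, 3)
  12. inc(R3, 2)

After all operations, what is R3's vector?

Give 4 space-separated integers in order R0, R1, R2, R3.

Answer: 4 0 0 18

Derivation:
Op 1: merge R0<->R1 -> R0=(0,0,0,0) R1=(0,0,0,0)
Op 2: inc R3 by 5 -> R3=(0,0,0,5) value=5
Op 3: inc R2 by 1 -> R2=(0,0,1,0) value=1
Op 4: inc R3 by 4 -> R3=(0,0,0,9) value=9
Op 5: inc R0 by 4 -> R0=(4,0,0,0) value=4
Op 6: merge R2<->R1 -> R2=(0,0,1,0) R1=(0,0,1,0)
Op 7: inc R2 by 4 -> R2=(0,0,5,0) value=5
Op 8: merge R3<->R0 -> R3=(4,0,0,9) R0=(4,0,0,9)
Op 9: inc R3 by 4 -> R3=(4,0,0,13) value=17
Op 10: inc R2 by 1 -> R2=(0,0,6,0) value=6
Op 11: inc R3 by 3 -> R3=(4,0,0,16) value=20
Op 12: inc R3 by 2 -> R3=(4,0,0,18) value=22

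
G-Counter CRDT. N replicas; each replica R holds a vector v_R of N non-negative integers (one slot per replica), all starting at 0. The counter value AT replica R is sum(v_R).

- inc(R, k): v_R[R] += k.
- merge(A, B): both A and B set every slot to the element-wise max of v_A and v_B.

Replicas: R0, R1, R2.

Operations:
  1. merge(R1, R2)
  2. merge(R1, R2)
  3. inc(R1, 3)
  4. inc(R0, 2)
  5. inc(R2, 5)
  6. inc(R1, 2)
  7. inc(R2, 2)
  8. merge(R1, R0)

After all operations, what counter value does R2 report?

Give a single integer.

Op 1: merge R1<->R2 -> R1=(0,0,0) R2=(0,0,0)
Op 2: merge R1<->R2 -> R1=(0,0,0) R2=(0,0,0)
Op 3: inc R1 by 3 -> R1=(0,3,0) value=3
Op 4: inc R0 by 2 -> R0=(2,0,0) value=2
Op 5: inc R2 by 5 -> R2=(0,0,5) value=5
Op 6: inc R1 by 2 -> R1=(0,5,0) value=5
Op 7: inc R2 by 2 -> R2=(0,0,7) value=7
Op 8: merge R1<->R0 -> R1=(2,5,0) R0=(2,5,0)

Answer: 7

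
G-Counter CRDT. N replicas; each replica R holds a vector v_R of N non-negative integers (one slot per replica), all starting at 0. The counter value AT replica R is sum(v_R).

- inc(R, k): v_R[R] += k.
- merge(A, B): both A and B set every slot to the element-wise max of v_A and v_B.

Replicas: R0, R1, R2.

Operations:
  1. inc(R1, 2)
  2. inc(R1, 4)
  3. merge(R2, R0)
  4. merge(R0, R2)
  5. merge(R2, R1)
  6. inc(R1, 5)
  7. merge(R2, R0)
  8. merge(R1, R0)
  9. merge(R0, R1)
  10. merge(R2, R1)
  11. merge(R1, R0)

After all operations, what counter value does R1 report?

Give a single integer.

Op 1: inc R1 by 2 -> R1=(0,2,0) value=2
Op 2: inc R1 by 4 -> R1=(0,6,0) value=6
Op 3: merge R2<->R0 -> R2=(0,0,0) R0=(0,0,0)
Op 4: merge R0<->R2 -> R0=(0,0,0) R2=(0,0,0)
Op 5: merge R2<->R1 -> R2=(0,6,0) R1=(0,6,0)
Op 6: inc R1 by 5 -> R1=(0,11,0) value=11
Op 7: merge R2<->R0 -> R2=(0,6,0) R0=(0,6,0)
Op 8: merge R1<->R0 -> R1=(0,11,0) R0=(0,11,0)
Op 9: merge R0<->R1 -> R0=(0,11,0) R1=(0,11,0)
Op 10: merge R2<->R1 -> R2=(0,11,0) R1=(0,11,0)
Op 11: merge R1<->R0 -> R1=(0,11,0) R0=(0,11,0)

Answer: 11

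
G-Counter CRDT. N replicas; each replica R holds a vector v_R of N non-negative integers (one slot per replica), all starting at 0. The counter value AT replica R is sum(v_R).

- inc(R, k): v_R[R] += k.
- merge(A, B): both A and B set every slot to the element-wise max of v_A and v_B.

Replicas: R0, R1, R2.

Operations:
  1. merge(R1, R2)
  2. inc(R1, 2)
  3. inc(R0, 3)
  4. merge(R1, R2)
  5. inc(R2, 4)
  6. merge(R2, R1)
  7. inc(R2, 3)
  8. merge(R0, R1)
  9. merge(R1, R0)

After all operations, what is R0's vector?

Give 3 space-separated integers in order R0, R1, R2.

Op 1: merge R1<->R2 -> R1=(0,0,0) R2=(0,0,0)
Op 2: inc R1 by 2 -> R1=(0,2,0) value=2
Op 3: inc R0 by 3 -> R0=(3,0,0) value=3
Op 4: merge R1<->R2 -> R1=(0,2,0) R2=(0,2,0)
Op 5: inc R2 by 4 -> R2=(0,2,4) value=6
Op 6: merge R2<->R1 -> R2=(0,2,4) R1=(0,2,4)
Op 7: inc R2 by 3 -> R2=(0,2,7) value=9
Op 8: merge R0<->R1 -> R0=(3,2,4) R1=(3,2,4)
Op 9: merge R1<->R0 -> R1=(3,2,4) R0=(3,2,4)

Answer: 3 2 4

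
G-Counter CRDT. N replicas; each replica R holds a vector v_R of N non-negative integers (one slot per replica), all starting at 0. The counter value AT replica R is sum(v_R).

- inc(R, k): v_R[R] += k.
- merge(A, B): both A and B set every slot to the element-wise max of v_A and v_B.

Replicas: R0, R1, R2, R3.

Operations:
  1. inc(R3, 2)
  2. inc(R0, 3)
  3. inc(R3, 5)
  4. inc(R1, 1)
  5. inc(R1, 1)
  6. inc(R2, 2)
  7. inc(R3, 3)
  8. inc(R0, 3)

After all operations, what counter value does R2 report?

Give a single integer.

Answer: 2

Derivation:
Op 1: inc R3 by 2 -> R3=(0,0,0,2) value=2
Op 2: inc R0 by 3 -> R0=(3,0,0,0) value=3
Op 3: inc R3 by 5 -> R3=(0,0,0,7) value=7
Op 4: inc R1 by 1 -> R1=(0,1,0,0) value=1
Op 5: inc R1 by 1 -> R1=(0,2,0,0) value=2
Op 6: inc R2 by 2 -> R2=(0,0,2,0) value=2
Op 7: inc R3 by 3 -> R3=(0,0,0,10) value=10
Op 8: inc R0 by 3 -> R0=(6,0,0,0) value=6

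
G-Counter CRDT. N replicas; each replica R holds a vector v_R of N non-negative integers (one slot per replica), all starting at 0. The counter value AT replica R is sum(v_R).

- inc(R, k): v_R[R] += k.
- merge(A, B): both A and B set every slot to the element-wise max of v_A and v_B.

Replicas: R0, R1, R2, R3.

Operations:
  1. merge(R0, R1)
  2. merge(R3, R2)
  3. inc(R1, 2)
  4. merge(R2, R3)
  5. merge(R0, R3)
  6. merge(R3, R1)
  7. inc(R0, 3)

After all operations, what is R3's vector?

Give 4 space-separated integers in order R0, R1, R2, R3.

Op 1: merge R0<->R1 -> R0=(0,0,0,0) R1=(0,0,0,0)
Op 2: merge R3<->R2 -> R3=(0,0,0,0) R2=(0,0,0,0)
Op 3: inc R1 by 2 -> R1=(0,2,0,0) value=2
Op 4: merge R2<->R3 -> R2=(0,0,0,0) R3=(0,0,0,0)
Op 5: merge R0<->R3 -> R0=(0,0,0,0) R3=(0,0,0,0)
Op 6: merge R3<->R1 -> R3=(0,2,0,0) R1=(0,2,0,0)
Op 7: inc R0 by 3 -> R0=(3,0,0,0) value=3

Answer: 0 2 0 0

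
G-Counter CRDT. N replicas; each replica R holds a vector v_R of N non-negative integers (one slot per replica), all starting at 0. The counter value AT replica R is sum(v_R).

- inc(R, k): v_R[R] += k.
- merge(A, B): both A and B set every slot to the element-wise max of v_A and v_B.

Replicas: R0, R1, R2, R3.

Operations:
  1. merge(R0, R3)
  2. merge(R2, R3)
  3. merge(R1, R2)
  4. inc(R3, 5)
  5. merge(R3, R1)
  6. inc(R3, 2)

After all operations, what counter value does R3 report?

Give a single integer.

Answer: 7

Derivation:
Op 1: merge R0<->R3 -> R0=(0,0,0,0) R3=(0,0,0,0)
Op 2: merge R2<->R3 -> R2=(0,0,0,0) R3=(0,0,0,0)
Op 3: merge R1<->R2 -> R1=(0,0,0,0) R2=(0,0,0,0)
Op 4: inc R3 by 5 -> R3=(0,0,0,5) value=5
Op 5: merge R3<->R1 -> R3=(0,0,0,5) R1=(0,0,0,5)
Op 6: inc R3 by 2 -> R3=(0,0,0,7) value=7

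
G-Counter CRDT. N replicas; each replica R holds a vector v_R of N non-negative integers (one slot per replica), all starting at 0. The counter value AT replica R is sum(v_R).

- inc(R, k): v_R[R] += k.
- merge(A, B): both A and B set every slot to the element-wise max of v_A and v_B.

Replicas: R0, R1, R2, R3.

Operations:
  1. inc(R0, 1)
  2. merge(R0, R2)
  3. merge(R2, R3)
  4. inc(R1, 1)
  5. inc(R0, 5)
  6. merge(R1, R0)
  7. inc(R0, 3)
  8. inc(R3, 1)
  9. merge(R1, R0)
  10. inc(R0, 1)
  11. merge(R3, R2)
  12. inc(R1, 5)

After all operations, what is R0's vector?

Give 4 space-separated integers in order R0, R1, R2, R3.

Op 1: inc R0 by 1 -> R0=(1,0,0,0) value=1
Op 2: merge R0<->R2 -> R0=(1,0,0,0) R2=(1,0,0,0)
Op 3: merge R2<->R3 -> R2=(1,0,0,0) R3=(1,0,0,0)
Op 4: inc R1 by 1 -> R1=(0,1,0,0) value=1
Op 5: inc R0 by 5 -> R0=(6,0,0,0) value=6
Op 6: merge R1<->R0 -> R1=(6,1,0,0) R0=(6,1,0,0)
Op 7: inc R0 by 3 -> R0=(9,1,0,0) value=10
Op 8: inc R3 by 1 -> R3=(1,0,0,1) value=2
Op 9: merge R1<->R0 -> R1=(9,1,0,0) R0=(9,1,0,0)
Op 10: inc R0 by 1 -> R0=(10,1,0,0) value=11
Op 11: merge R3<->R2 -> R3=(1,0,0,1) R2=(1,0,0,1)
Op 12: inc R1 by 5 -> R1=(9,6,0,0) value=15

Answer: 10 1 0 0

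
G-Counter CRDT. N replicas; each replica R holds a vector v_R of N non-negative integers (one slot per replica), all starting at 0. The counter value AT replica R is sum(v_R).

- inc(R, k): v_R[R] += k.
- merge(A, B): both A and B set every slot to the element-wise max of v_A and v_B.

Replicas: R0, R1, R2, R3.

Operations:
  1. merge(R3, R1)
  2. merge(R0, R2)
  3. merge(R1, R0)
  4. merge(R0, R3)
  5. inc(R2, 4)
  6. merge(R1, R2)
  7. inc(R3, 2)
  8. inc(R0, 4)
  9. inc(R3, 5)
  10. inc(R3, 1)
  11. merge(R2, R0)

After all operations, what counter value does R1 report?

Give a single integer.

Answer: 4

Derivation:
Op 1: merge R3<->R1 -> R3=(0,0,0,0) R1=(0,0,0,0)
Op 2: merge R0<->R2 -> R0=(0,0,0,0) R2=(0,0,0,0)
Op 3: merge R1<->R0 -> R1=(0,0,0,0) R0=(0,0,0,0)
Op 4: merge R0<->R3 -> R0=(0,0,0,0) R3=(0,0,0,0)
Op 5: inc R2 by 4 -> R2=(0,0,4,0) value=4
Op 6: merge R1<->R2 -> R1=(0,0,4,0) R2=(0,0,4,0)
Op 7: inc R3 by 2 -> R3=(0,0,0,2) value=2
Op 8: inc R0 by 4 -> R0=(4,0,0,0) value=4
Op 9: inc R3 by 5 -> R3=(0,0,0,7) value=7
Op 10: inc R3 by 1 -> R3=(0,0,0,8) value=8
Op 11: merge R2<->R0 -> R2=(4,0,4,0) R0=(4,0,4,0)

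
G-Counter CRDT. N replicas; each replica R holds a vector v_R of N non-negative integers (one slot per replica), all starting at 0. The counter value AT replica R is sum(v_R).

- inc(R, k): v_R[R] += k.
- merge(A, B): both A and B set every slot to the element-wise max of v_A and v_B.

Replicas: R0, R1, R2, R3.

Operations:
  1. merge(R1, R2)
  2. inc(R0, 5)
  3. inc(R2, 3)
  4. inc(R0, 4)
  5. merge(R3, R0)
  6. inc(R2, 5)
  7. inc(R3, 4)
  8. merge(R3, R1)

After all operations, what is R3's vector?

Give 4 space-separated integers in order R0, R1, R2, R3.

Answer: 9 0 0 4

Derivation:
Op 1: merge R1<->R2 -> R1=(0,0,0,0) R2=(0,0,0,0)
Op 2: inc R0 by 5 -> R0=(5,0,0,0) value=5
Op 3: inc R2 by 3 -> R2=(0,0,3,0) value=3
Op 4: inc R0 by 4 -> R0=(9,0,0,0) value=9
Op 5: merge R3<->R0 -> R3=(9,0,0,0) R0=(9,0,0,0)
Op 6: inc R2 by 5 -> R2=(0,0,8,0) value=8
Op 7: inc R3 by 4 -> R3=(9,0,0,4) value=13
Op 8: merge R3<->R1 -> R3=(9,0,0,4) R1=(9,0,0,4)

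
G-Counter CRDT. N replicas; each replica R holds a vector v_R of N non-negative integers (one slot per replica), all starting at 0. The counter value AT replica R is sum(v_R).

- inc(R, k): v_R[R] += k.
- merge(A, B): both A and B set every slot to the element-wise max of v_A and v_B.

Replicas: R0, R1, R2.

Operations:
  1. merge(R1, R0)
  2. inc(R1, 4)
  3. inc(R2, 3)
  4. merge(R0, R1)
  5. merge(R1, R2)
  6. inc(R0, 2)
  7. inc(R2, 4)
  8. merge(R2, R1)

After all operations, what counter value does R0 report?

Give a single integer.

Op 1: merge R1<->R0 -> R1=(0,0,0) R0=(0,0,0)
Op 2: inc R1 by 4 -> R1=(0,4,0) value=4
Op 3: inc R2 by 3 -> R2=(0,0,3) value=3
Op 4: merge R0<->R1 -> R0=(0,4,0) R1=(0,4,0)
Op 5: merge R1<->R2 -> R1=(0,4,3) R2=(0,4,3)
Op 6: inc R0 by 2 -> R0=(2,4,0) value=6
Op 7: inc R2 by 4 -> R2=(0,4,7) value=11
Op 8: merge R2<->R1 -> R2=(0,4,7) R1=(0,4,7)

Answer: 6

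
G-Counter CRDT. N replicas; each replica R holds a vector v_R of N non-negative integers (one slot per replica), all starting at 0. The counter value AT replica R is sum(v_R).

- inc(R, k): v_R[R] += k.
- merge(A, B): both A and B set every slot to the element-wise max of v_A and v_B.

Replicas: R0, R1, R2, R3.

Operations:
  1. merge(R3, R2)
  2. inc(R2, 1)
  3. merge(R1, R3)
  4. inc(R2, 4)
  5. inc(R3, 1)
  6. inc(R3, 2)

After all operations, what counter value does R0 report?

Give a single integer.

Answer: 0

Derivation:
Op 1: merge R3<->R2 -> R3=(0,0,0,0) R2=(0,0,0,0)
Op 2: inc R2 by 1 -> R2=(0,0,1,0) value=1
Op 3: merge R1<->R3 -> R1=(0,0,0,0) R3=(0,0,0,0)
Op 4: inc R2 by 4 -> R2=(0,0,5,0) value=5
Op 5: inc R3 by 1 -> R3=(0,0,0,1) value=1
Op 6: inc R3 by 2 -> R3=(0,0,0,3) value=3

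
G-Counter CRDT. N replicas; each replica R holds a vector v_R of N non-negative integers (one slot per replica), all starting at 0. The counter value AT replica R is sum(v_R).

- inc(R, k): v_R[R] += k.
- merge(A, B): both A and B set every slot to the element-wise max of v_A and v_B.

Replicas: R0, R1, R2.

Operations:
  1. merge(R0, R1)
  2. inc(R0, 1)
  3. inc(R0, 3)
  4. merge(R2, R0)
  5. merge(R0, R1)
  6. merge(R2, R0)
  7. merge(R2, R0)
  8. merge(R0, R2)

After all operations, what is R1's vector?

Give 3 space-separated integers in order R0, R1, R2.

Answer: 4 0 0

Derivation:
Op 1: merge R0<->R1 -> R0=(0,0,0) R1=(0,0,0)
Op 2: inc R0 by 1 -> R0=(1,0,0) value=1
Op 3: inc R0 by 3 -> R0=(4,0,0) value=4
Op 4: merge R2<->R0 -> R2=(4,0,0) R0=(4,0,0)
Op 5: merge R0<->R1 -> R0=(4,0,0) R1=(4,0,0)
Op 6: merge R2<->R0 -> R2=(4,0,0) R0=(4,0,0)
Op 7: merge R2<->R0 -> R2=(4,0,0) R0=(4,0,0)
Op 8: merge R0<->R2 -> R0=(4,0,0) R2=(4,0,0)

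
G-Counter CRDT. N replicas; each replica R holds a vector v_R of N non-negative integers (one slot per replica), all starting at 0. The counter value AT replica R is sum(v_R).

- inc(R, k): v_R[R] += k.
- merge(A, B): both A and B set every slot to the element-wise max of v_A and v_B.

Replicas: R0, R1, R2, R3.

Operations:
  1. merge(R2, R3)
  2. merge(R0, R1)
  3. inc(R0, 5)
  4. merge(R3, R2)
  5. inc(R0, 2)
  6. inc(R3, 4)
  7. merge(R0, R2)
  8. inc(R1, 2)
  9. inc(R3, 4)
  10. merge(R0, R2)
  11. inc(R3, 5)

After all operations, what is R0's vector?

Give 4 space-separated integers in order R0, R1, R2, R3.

Op 1: merge R2<->R3 -> R2=(0,0,0,0) R3=(0,0,0,0)
Op 2: merge R0<->R1 -> R0=(0,0,0,0) R1=(0,0,0,0)
Op 3: inc R0 by 5 -> R0=(5,0,0,0) value=5
Op 4: merge R3<->R2 -> R3=(0,0,0,0) R2=(0,0,0,0)
Op 5: inc R0 by 2 -> R0=(7,0,0,0) value=7
Op 6: inc R3 by 4 -> R3=(0,0,0,4) value=4
Op 7: merge R0<->R2 -> R0=(7,0,0,0) R2=(7,0,0,0)
Op 8: inc R1 by 2 -> R1=(0,2,0,0) value=2
Op 9: inc R3 by 4 -> R3=(0,0,0,8) value=8
Op 10: merge R0<->R2 -> R0=(7,0,0,0) R2=(7,0,0,0)
Op 11: inc R3 by 5 -> R3=(0,0,0,13) value=13

Answer: 7 0 0 0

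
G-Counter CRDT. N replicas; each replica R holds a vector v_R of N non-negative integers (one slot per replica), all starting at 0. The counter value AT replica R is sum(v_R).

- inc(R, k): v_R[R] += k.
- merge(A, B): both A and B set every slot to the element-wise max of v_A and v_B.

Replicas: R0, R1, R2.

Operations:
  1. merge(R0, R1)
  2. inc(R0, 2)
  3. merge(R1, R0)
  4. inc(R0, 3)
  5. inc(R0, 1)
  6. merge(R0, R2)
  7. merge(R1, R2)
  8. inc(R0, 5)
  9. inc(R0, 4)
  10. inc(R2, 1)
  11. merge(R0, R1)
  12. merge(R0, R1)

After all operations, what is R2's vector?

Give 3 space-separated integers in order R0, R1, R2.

Op 1: merge R0<->R1 -> R0=(0,0,0) R1=(0,0,0)
Op 2: inc R0 by 2 -> R0=(2,0,0) value=2
Op 3: merge R1<->R0 -> R1=(2,0,0) R0=(2,0,0)
Op 4: inc R0 by 3 -> R0=(5,0,0) value=5
Op 5: inc R0 by 1 -> R0=(6,0,0) value=6
Op 6: merge R0<->R2 -> R0=(6,0,0) R2=(6,0,0)
Op 7: merge R1<->R2 -> R1=(6,0,0) R2=(6,0,0)
Op 8: inc R0 by 5 -> R0=(11,0,0) value=11
Op 9: inc R0 by 4 -> R0=(15,0,0) value=15
Op 10: inc R2 by 1 -> R2=(6,0,1) value=7
Op 11: merge R0<->R1 -> R0=(15,0,0) R1=(15,0,0)
Op 12: merge R0<->R1 -> R0=(15,0,0) R1=(15,0,0)

Answer: 6 0 1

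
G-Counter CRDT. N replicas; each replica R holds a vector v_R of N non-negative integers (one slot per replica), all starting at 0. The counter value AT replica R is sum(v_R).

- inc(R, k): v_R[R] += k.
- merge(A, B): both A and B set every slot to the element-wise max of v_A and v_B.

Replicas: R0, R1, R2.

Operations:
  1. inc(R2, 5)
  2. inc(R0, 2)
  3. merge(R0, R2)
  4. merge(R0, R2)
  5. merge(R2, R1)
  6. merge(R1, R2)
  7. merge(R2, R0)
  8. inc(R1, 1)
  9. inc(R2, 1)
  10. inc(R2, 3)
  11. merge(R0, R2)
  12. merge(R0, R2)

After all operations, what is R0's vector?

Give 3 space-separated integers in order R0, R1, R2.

Op 1: inc R2 by 5 -> R2=(0,0,5) value=5
Op 2: inc R0 by 2 -> R0=(2,0,0) value=2
Op 3: merge R0<->R2 -> R0=(2,0,5) R2=(2,0,5)
Op 4: merge R0<->R2 -> R0=(2,0,5) R2=(2,0,5)
Op 5: merge R2<->R1 -> R2=(2,0,5) R1=(2,0,5)
Op 6: merge R1<->R2 -> R1=(2,0,5) R2=(2,0,5)
Op 7: merge R2<->R0 -> R2=(2,0,5) R0=(2,0,5)
Op 8: inc R1 by 1 -> R1=(2,1,5) value=8
Op 9: inc R2 by 1 -> R2=(2,0,6) value=8
Op 10: inc R2 by 3 -> R2=(2,0,9) value=11
Op 11: merge R0<->R2 -> R0=(2,0,9) R2=(2,0,9)
Op 12: merge R0<->R2 -> R0=(2,0,9) R2=(2,0,9)

Answer: 2 0 9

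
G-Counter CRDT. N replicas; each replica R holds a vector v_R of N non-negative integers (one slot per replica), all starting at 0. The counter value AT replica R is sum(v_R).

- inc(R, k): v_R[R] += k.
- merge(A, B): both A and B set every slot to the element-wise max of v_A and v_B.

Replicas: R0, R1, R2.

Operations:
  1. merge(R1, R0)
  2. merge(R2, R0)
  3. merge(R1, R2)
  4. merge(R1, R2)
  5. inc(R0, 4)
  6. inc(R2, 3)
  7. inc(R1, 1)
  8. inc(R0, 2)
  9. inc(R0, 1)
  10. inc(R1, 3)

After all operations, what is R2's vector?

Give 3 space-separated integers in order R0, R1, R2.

Op 1: merge R1<->R0 -> R1=(0,0,0) R0=(0,0,0)
Op 2: merge R2<->R0 -> R2=(0,0,0) R0=(0,0,0)
Op 3: merge R1<->R2 -> R1=(0,0,0) R2=(0,0,0)
Op 4: merge R1<->R2 -> R1=(0,0,0) R2=(0,0,0)
Op 5: inc R0 by 4 -> R0=(4,0,0) value=4
Op 6: inc R2 by 3 -> R2=(0,0,3) value=3
Op 7: inc R1 by 1 -> R1=(0,1,0) value=1
Op 8: inc R0 by 2 -> R0=(6,0,0) value=6
Op 9: inc R0 by 1 -> R0=(7,0,0) value=7
Op 10: inc R1 by 3 -> R1=(0,4,0) value=4

Answer: 0 0 3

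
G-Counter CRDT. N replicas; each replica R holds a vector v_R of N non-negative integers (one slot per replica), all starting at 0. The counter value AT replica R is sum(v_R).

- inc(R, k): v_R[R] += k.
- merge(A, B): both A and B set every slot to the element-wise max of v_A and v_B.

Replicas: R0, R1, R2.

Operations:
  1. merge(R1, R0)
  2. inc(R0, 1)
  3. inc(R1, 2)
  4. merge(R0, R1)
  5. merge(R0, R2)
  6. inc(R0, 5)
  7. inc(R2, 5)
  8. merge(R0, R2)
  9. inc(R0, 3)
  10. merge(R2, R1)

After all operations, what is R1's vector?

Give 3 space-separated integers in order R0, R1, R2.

Answer: 6 2 5

Derivation:
Op 1: merge R1<->R0 -> R1=(0,0,0) R0=(0,0,0)
Op 2: inc R0 by 1 -> R0=(1,0,0) value=1
Op 3: inc R1 by 2 -> R1=(0,2,0) value=2
Op 4: merge R0<->R1 -> R0=(1,2,0) R1=(1,2,0)
Op 5: merge R0<->R2 -> R0=(1,2,0) R2=(1,2,0)
Op 6: inc R0 by 5 -> R0=(6,2,0) value=8
Op 7: inc R2 by 5 -> R2=(1,2,5) value=8
Op 8: merge R0<->R2 -> R0=(6,2,5) R2=(6,2,5)
Op 9: inc R0 by 3 -> R0=(9,2,5) value=16
Op 10: merge R2<->R1 -> R2=(6,2,5) R1=(6,2,5)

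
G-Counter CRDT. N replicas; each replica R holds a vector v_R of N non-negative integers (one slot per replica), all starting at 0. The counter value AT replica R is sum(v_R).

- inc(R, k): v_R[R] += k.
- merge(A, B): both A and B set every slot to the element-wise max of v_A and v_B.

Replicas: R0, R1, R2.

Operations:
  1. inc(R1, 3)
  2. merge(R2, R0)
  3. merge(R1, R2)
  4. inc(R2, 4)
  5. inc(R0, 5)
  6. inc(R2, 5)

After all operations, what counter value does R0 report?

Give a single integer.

Op 1: inc R1 by 3 -> R1=(0,3,0) value=3
Op 2: merge R2<->R0 -> R2=(0,0,0) R0=(0,0,0)
Op 3: merge R1<->R2 -> R1=(0,3,0) R2=(0,3,0)
Op 4: inc R2 by 4 -> R2=(0,3,4) value=7
Op 5: inc R0 by 5 -> R0=(5,0,0) value=5
Op 6: inc R2 by 5 -> R2=(0,3,9) value=12

Answer: 5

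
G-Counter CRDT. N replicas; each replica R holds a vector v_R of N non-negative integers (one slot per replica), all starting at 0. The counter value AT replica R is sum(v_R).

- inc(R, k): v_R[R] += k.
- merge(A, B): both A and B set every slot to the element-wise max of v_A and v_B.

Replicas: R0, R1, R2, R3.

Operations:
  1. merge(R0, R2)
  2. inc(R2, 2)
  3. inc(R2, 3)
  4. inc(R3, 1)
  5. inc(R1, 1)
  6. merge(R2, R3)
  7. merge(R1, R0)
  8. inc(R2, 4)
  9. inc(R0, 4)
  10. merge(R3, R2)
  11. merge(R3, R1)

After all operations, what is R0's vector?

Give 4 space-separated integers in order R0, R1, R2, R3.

Op 1: merge R0<->R2 -> R0=(0,0,0,0) R2=(0,0,0,0)
Op 2: inc R2 by 2 -> R2=(0,0,2,0) value=2
Op 3: inc R2 by 3 -> R2=(0,0,5,0) value=5
Op 4: inc R3 by 1 -> R3=(0,0,0,1) value=1
Op 5: inc R1 by 1 -> R1=(0,1,0,0) value=1
Op 6: merge R2<->R3 -> R2=(0,0,5,1) R3=(0,0,5,1)
Op 7: merge R1<->R0 -> R1=(0,1,0,0) R0=(0,1,0,0)
Op 8: inc R2 by 4 -> R2=(0,0,9,1) value=10
Op 9: inc R0 by 4 -> R0=(4,1,0,0) value=5
Op 10: merge R3<->R2 -> R3=(0,0,9,1) R2=(0,0,9,1)
Op 11: merge R3<->R1 -> R3=(0,1,9,1) R1=(0,1,9,1)

Answer: 4 1 0 0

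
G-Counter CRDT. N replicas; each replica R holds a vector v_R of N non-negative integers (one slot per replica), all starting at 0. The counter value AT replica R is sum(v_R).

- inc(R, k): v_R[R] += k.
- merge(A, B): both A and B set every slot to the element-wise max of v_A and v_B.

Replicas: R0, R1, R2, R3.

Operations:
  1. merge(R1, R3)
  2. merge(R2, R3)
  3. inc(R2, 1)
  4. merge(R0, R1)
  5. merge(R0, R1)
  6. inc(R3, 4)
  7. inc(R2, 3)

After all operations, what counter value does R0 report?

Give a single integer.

Op 1: merge R1<->R3 -> R1=(0,0,0,0) R3=(0,0,0,0)
Op 2: merge R2<->R3 -> R2=(0,0,0,0) R3=(0,0,0,0)
Op 3: inc R2 by 1 -> R2=(0,0,1,0) value=1
Op 4: merge R0<->R1 -> R0=(0,0,0,0) R1=(0,0,0,0)
Op 5: merge R0<->R1 -> R0=(0,0,0,0) R1=(0,0,0,0)
Op 6: inc R3 by 4 -> R3=(0,0,0,4) value=4
Op 7: inc R2 by 3 -> R2=(0,0,4,0) value=4

Answer: 0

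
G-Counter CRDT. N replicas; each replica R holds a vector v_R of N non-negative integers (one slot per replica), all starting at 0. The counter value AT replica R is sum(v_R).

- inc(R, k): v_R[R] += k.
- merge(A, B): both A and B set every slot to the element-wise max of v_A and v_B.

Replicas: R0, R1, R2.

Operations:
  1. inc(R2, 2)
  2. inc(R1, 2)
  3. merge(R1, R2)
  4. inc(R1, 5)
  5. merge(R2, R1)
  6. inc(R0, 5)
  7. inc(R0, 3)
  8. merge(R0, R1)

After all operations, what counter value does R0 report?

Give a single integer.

Answer: 17

Derivation:
Op 1: inc R2 by 2 -> R2=(0,0,2) value=2
Op 2: inc R1 by 2 -> R1=(0,2,0) value=2
Op 3: merge R1<->R2 -> R1=(0,2,2) R2=(0,2,2)
Op 4: inc R1 by 5 -> R1=(0,7,2) value=9
Op 5: merge R2<->R1 -> R2=(0,7,2) R1=(0,7,2)
Op 6: inc R0 by 5 -> R0=(5,0,0) value=5
Op 7: inc R0 by 3 -> R0=(8,0,0) value=8
Op 8: merge R0<->R1 -> R0=(8,7,2) R1=(8,7,2)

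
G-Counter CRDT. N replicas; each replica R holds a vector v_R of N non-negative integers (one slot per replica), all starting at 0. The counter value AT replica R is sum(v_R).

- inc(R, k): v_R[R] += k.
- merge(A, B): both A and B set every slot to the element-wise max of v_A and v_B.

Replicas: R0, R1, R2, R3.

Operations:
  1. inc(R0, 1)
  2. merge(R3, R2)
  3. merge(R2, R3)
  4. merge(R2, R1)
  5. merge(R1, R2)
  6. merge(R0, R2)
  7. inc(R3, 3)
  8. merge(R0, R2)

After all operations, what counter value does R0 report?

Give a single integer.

Op 1: inc R0 by 1 -> R0=(1,0,0,0) value=1
Op 2: merge R3<->R2 -> R3=(0,0,0,0) R2=(0,0,0,0)
Op 3: merge R2<->R3 -> R2=(0,0,0,0) R3=(0,0,0,0)
Op 4: merge R2<->R1 -> R2=(0,0,0,0) R1=(0,0,0,0)
Op 5: merge R1<->R2 -> R1=(0,0,0,0) R2=(0,0,0,0)
Op 6: merge R0<->R2 -> R0=(1,0,0,0) R2=(1,0,0,0)
Op 7: inc R3 by 3 -> R3=(0,0,0,3) value=3
Op 8: merge R0<->R2 -> R0=(1,0,0,0) R2=(1,0,0,0)

Answer: 1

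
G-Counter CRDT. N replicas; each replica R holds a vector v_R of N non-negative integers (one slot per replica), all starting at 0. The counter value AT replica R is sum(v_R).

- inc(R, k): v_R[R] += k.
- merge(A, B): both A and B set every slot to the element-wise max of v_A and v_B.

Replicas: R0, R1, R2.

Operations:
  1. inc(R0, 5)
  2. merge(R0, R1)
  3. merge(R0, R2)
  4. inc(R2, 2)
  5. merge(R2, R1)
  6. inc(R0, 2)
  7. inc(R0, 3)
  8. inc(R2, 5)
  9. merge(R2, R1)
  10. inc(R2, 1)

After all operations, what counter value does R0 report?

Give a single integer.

Op 1: inc R0 by 5 -> R0=(5,0,0) value=5
Op 2: merge R0<->R1 -> R0=(5,0,0) R1=(5,0,0)
Op 3: merge R0<->R2 -> R0=(5,0,0) R2=(5,0,0)
Op 4: inc R2 by 2 -> R2=(5,0,2) value=7
Op 5: merge R2<->R1 -> R2=(5,0,2) R1=(5,0,2)
Op 6: inc R0 by 2 -> R0=(7,0,0) value=7
Op 7: inc R0 by 3 -> R0=(10,0,0) value=10
Op 8: inc R2 by 5 -> R2=(5,0,7) value=12
Op 9: merge R2<->R1 -> R2=(5,0,7) R1=(5,0,7)
Op 10: inc R2 by 1 -> R2=(5,0,8) value=13

Answer: 10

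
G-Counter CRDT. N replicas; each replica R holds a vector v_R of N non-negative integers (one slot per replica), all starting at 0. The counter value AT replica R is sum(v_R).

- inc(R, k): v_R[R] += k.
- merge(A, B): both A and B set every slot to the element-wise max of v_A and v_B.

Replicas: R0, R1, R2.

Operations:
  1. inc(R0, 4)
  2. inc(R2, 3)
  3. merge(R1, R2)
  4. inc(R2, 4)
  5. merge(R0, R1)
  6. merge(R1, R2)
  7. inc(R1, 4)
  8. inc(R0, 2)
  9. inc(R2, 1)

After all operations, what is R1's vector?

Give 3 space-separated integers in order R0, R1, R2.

Answer: 4 4 7

Derivation:
Op 1: inc R0 by 4 -> R0=(4,0,0) value=4
Op 2: inc R2 by 3 -> R2=(0,0,3) value=3
Op 3: merge R1<->R2 -> R1=(0,0,3) R2=(0,0,3)
Op 4: inc R2 by 4 -> R2=(0,0,7) value=7
Op 5: merge R0<->R1 -> R0=(4,0,3) R1=(4,0,3)
Op 6: merge R1<->R2 -> R1=(4,0,7) R2=(4,0,7)
Op 7: inc R1 by 4 -> R1=(4,4,7) value=15
Op 8: inc R0 by 2 -> R0=(6,0,3) value=9
Op 9: inc R2 by 1 -> R2=(4,0,8) value=12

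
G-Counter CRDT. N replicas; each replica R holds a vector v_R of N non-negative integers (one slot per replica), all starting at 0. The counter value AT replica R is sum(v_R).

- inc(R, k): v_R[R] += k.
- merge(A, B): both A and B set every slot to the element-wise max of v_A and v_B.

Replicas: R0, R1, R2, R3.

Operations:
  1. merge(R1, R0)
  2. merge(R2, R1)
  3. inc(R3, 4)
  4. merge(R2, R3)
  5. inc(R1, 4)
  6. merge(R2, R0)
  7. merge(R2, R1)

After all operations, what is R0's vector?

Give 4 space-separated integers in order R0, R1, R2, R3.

Answer: 0 0 0 4

Derivation:
Op 1: merge R1<->R0 -> R1=(0,0,0,0) R0=(0,0,0,0)
Op 2: merge R2<->R1 -> R2=(0,0,0,0) R1=(0,0,0,0)
Op 3: inc R3 by 4 -> R3=(0,0,0,4) value=4
Op 4: merge R2<->R3 -> R2=(0,0,0,4) R3=(0,0,0,4)
Op 5: inc R1 by 4 -> R1=(0,4,0,0) value=4
Op 6: merge R2<->R0 -> R2=(0,0,0,4) R0=(0,0,0,4)
Op 7: merge R2<->R1 -> R2=(0,4,0,4) R1=(0,4,0,4)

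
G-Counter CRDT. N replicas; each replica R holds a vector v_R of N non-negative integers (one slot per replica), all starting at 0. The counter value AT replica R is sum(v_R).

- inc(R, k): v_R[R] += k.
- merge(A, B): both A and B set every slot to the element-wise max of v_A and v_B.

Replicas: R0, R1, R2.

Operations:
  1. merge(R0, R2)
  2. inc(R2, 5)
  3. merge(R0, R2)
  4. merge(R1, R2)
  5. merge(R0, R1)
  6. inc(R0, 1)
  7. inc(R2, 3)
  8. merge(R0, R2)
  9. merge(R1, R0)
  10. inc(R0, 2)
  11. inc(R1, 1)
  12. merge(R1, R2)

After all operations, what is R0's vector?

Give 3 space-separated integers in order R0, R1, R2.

Answer: 3 0 8

Derivation:
Op 1: merge R0<->R2 -> R0=(0,0,0) R2=(0,0,0)
Op 2: inc R2 by 5 -> R2=(0,0,5) value=5
Op 3: merge R0<->R2 -> R0=(0,0,5) R2=(0,0,5)
Op 4: merge R1<->R2 -> R1=(0,0,5) R2=(0,0,5)
Op 5: merge R0<->R1 -> R0=(0,0,5) R1=(0,0,5)
Op 6: inc R0 by 1 -> R0=(1,0,5) value=6
Op 7: inc R2 by 3 -> R2=(0,0,8) value=8
Op 8: merge R0<->R2 -> R0=(1,0,8) R2=(1,0,8)
Op 9: merge R1<->R0 -> R1=(1,0,8) R0=(1,0,8)
Op 10: inc R0 by 2 -> R0=(3,0,8) value=11
Op 11: inc R1 by 1 -> R1=(1,1,8) value=10
Op 12: merge R1<->R2 -> R1=(1,1,8) R2=(1,1,8)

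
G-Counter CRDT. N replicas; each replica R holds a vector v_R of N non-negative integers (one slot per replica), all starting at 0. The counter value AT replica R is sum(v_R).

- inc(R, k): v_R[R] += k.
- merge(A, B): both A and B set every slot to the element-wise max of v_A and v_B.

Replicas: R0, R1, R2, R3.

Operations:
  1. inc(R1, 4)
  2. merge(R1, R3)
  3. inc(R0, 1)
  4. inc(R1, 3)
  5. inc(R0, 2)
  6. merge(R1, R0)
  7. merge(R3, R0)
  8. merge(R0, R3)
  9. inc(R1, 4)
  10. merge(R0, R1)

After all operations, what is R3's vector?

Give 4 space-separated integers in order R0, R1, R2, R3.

Op 1: inc R1 by 4 -> R1=(0,4,0,0) value=4
Op 2: merge R1<->R3 -> R1=(0,4,0,0) R3=(0,4,0,0)
Op 3: inc R0 by 1 -> R0=(1,0,0,0) value=1
Op 4: inc R1 by 3 -> R1=(0,7,0,0) value=7
Op 5: inc R0 by 2 -> R0=(3,0,0,0) value=3
Op 6: merge R1<->R0 -> R1=(3,7,0,0) R0=(3,7,0,0)
Op 7: merge R3<->R0 -> R3=(3,7,0,0) R0=(3,7,0,0)
Op 8: merge R0<->R3 -> R0=(3,7,0,0) R3=(3,7,0,0)
Op 9: inc R1 by 4 -> R1=(3,11,0,0) value=14
Op 10: merge R0<->R1 -> R0=(3,11,0,0) R1=(3,11,0,0)

Answer: 3 7 0 0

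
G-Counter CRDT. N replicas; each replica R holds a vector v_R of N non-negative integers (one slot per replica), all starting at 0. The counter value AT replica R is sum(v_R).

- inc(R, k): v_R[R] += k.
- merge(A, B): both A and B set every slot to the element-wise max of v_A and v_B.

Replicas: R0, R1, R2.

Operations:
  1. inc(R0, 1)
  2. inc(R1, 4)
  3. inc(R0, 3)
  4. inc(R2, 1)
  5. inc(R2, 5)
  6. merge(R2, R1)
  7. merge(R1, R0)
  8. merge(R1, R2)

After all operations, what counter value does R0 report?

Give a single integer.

Answer: 14

Derivation:
Op 1: inc R0 by 1 -> R0=(1,0,0) value=1
Op 2: inc R1 by 4 -> R1=(0,4,0) value=4
Op 3: inc R0 by 3 -> R0=(4,0,0) value=4
Op 4: inc R2 by 1 -> R2=(0,0,1) value=1
Op 5: inc R2 by 5 -> R2=(0,0,6) value=6
Op 6: merge R2<->R1 -> R2=(0,4,6) R1=(0,4,6)
Op 7: merge R1<->R0 -> R1=(4,4,6) R0=(4,4,6)
Op 8: merge R1<->R2 -> R1=(4,4,6) R2=(4,4,6)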